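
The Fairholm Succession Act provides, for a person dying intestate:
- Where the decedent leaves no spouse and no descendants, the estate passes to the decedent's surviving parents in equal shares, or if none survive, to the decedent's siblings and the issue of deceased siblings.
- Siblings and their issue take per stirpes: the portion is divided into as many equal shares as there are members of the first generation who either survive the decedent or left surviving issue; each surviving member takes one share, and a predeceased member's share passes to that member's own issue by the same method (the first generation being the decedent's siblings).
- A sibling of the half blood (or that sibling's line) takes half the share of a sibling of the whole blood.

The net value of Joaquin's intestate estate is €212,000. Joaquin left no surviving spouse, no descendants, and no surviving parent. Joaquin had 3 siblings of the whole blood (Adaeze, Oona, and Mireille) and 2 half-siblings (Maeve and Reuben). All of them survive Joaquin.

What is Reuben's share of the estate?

Reuben receives €26,500.

The entire €212,000 passes to the siblings and their issue.
Counting each half-blood sibling's line as half a unit, there are 4 units in €212,000, so one unit is €53,000. Whole-blood lines (Adaeze, Oona, and Mireille) take €53,000 each; half-blood lines (Maeve and Reuben) take €26,500 each.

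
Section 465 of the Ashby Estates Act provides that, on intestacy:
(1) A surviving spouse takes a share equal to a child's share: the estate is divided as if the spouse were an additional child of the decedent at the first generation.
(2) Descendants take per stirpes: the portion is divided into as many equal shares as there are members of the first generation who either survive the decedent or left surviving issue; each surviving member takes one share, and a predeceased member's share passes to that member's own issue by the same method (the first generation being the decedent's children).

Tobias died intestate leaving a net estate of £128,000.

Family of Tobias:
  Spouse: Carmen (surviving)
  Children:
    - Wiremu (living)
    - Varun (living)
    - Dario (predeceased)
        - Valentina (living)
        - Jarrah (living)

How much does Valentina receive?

Valentina receives £16,000.

The spouse counts as an additional share at the children's level, so there are 4 primary shares of £32,000. Carmen takes one such share (£32,000).
The children's combined portion (£96,000) is divided into 3 shares of £32,000: Wiremu and Varun each take £32,000; Dario's £32,000 share passes to Dario's issue.
Dario's share (£32,000) is divided into 2 shares of £16,000: Valentina and Jarrah each take £16,000.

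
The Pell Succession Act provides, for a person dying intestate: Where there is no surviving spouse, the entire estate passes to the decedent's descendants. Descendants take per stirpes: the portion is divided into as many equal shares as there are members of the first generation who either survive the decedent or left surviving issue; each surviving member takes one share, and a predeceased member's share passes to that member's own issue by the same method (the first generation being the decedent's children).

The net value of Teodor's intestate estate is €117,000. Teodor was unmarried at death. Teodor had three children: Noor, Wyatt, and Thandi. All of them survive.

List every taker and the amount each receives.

The entire €117,000 passes to the descendants.
That amount (€117,000) is divided into 3 shares of €39,000: Noor, Wyatt, and Thandi each take €39,000.

Noor: €39,000; Wyatt: €39,000; Thandi: €39,000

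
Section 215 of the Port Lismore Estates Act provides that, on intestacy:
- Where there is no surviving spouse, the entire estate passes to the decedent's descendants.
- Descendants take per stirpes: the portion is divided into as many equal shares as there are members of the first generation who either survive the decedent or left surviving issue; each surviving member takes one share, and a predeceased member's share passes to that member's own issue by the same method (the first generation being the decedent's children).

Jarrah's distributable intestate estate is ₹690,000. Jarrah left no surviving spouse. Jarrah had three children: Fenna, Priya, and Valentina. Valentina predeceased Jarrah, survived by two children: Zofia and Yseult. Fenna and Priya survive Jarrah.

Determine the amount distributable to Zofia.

The entire ₹690,000 passes to the descendants.
That amount (₹690,000) is divided into 3 shares of ₹230,000: Fenna and Priya each take ₹230,000; Valentina's ₹230,000 share passes to Valentina's issue.
Valentina's share (₹230,000) is divided into 2 shares of ₹115,000: Zofia and Yseult each take ₹115,000.

Zofia receives ₹115,000.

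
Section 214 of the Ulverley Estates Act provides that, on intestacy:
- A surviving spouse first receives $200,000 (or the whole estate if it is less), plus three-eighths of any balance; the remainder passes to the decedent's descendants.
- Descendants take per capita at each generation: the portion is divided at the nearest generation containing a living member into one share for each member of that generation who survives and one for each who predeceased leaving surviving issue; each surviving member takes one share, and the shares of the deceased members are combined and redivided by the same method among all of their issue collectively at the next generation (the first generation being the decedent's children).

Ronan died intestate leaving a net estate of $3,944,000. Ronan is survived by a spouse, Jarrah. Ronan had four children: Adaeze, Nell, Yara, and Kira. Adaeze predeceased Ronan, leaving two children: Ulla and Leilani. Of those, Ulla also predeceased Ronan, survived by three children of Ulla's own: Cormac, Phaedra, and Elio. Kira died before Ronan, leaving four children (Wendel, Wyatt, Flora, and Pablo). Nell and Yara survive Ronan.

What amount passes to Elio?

Elio receives $65,000.

Jarrah first takes $200,000, leaving a balance of $3,744,000. Jarrah then takes three-eighths of the balance ($1,404,000), for a total of $1,604,000. The remaining $2,340,000 passes to the descendants.
The descendants' portion ($2,340,000) is divided at the children's generation into 4 shares of $585,000. Nell and Yara each take $585,000. The 2 shares of the deceased (Adaeze and Kira) are combined into a pool of $1,170,000.
That pool ($1,170,000) is divided at the grandchildren's generation into 6 shares of $195,000. Leilani, Wendel, Wyatt, Flora, and Pablo each take $195,000. The remaining share for the deceased Ulla ($195,000) is carried to the next generation.
That pool ($195,000) is divided at the great-grandchildren's generation equally among Cormac, Phaedra, and Elio: $65,000 each.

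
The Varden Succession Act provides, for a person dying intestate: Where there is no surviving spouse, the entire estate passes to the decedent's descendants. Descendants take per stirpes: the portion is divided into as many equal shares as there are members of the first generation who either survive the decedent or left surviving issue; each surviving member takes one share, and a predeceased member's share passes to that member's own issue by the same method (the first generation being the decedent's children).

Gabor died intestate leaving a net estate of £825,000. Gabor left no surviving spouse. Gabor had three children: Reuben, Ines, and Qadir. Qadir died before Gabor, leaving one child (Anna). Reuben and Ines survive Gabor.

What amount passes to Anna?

Anna receives £275,000.

The entire £825,000 passes to the descendants.
That amount (£825,000) is divided into 3 shares of £275,000: Reuben and Ines each take £275,000; Qadir's £275,000 share passes to Qadir's issue.
Qadir's share (£275,000) passes entirely to Anna.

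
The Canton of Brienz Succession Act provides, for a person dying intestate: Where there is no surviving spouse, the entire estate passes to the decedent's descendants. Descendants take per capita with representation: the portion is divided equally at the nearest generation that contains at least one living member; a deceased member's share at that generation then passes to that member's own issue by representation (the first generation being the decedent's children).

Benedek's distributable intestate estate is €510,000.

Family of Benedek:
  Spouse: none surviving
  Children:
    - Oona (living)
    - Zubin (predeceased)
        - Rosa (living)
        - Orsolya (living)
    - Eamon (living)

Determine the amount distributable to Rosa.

Rosa receives €85,000.

The entire €510,000 passes to the descendants.
That amount (€510,000) is divided into 3 shares of €170,000: Oona and Eamon each take €170,000; Zubin's €170,000 share passes to Zubin's issue.
Zubin's share (€170,000) is divided into 2 shares of €85,000: Rosa and Orsolya each take €85,000.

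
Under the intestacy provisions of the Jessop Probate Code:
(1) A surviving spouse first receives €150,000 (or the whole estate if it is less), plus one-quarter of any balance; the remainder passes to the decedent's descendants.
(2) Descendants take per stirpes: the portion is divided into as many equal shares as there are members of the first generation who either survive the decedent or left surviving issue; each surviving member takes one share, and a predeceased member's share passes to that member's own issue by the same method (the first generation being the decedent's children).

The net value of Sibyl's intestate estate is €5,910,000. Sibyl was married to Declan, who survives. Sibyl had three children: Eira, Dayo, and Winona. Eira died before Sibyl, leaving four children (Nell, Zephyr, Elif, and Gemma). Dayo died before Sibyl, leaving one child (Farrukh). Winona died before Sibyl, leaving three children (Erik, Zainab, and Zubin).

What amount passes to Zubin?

Zubin receives €480,000.

Declan first takes €150,000, leaving a balance of €5,760,000. Declan then takes one-quarter of the balance (€1,440,000), for a total of €1,590,000. The remaining €4,320,000 passes to the descendants.
The descendants' portion (€4,320,000) is divided into 3 shares of €1,440,000: Eira's €1,440,000 share passes to Eira's issue; Dayo's €1,440,000 share passes to Dayo's issue; Winona's €1,440,000 share passes to Winona's issue.
Eira's share (€1,440,000) is divided into 4 shares of €360,000: Nell, Zephyr, Elif, and Gemma each take €360,000.
Dayo's share (€1,440,000) passes entirely to Farrukh.
Winona's share (€1,440,000) is divided into 3 shares of €480,000: Erik, Zainab, and Zubin each take €480,000.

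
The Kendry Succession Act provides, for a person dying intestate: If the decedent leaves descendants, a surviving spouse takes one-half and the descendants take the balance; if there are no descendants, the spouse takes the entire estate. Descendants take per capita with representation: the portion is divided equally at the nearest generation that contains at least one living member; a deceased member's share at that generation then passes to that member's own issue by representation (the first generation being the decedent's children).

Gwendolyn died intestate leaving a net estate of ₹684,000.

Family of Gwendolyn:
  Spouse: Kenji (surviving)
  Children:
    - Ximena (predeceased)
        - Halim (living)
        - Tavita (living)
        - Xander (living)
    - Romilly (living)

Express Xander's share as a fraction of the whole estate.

Xander receives 1/12 of the estate.

Kenji takes one-half of ₹684,000 = ₹342,000. The remaining ₹342,000 passes to the descendants.
The descendants' portion (₹342,000) is divided into 2 shares of ₹171,000: Romilly takes ₹171,000; Ximena's ₹171,000 share passes to Ximena's issue.
Ximena's share (₹171,000) is divided into 3 shares of ₹57,000: Halim, Tavita, and Xander each take ₹57,000.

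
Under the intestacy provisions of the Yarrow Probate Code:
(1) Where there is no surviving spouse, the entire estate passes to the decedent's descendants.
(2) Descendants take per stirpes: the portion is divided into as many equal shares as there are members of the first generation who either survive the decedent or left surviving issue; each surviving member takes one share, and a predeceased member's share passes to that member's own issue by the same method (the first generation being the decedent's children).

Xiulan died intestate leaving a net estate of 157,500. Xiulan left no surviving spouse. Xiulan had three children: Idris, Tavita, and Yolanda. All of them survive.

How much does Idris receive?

Idris receives 52,500.

The entire 157,500 passes to the descendants.
That amount (157,500) is divided into 3 shares of 52,500: Idris, Tavita, and Yolanda each take 52,500.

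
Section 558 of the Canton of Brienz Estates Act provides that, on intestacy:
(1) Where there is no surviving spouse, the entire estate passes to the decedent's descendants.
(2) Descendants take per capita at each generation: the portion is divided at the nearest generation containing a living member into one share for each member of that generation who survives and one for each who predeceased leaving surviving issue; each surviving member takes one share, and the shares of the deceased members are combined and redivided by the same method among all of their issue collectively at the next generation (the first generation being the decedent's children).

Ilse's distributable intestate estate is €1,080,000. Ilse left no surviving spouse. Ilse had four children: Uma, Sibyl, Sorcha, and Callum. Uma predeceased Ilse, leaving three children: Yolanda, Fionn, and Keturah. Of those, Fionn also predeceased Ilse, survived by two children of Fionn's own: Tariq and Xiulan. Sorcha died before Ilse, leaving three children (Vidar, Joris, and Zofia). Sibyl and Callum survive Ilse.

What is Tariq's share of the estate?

Tariq receives €45,000.

The entire €1,080,000 passes to the descendants.
That amount (€1,080,000) is divided at the children's generation into 4 shares of €270,000. Sibyl and Callum each take €270,000. The 2 shares of the deceased (Uma and Sorcha) are combined into a pool of €540,000.
That pool (€540,000) is divided at the grandchildren's generation into 6 shares of €90,000. Yolanda, Keturah, Vidar, Joris, and Zofia each take €90,000. The remaining share for the deceased Fionn (€90,000) is carried to the next generation.
That pool (€90,000) is divided at the great-grandchildren's generation equally among Tariq and Xiulan: €45,000 each.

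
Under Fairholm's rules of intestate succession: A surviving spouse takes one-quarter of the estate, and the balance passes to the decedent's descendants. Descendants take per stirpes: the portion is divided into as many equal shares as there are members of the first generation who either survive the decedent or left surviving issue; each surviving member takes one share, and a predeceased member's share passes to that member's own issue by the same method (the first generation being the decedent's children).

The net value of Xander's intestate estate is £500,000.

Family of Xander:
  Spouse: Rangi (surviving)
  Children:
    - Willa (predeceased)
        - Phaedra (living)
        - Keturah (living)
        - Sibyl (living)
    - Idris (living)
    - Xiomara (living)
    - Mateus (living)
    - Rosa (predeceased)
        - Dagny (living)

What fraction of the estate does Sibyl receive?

Rangi takes one-quarter of £500,000 = £125,000. The remaining £375,000 passes to the descendants.
The descendants' portion (£375,000) is divided into 5 shares of £75,000: Idris, Xiomara, and Mateus each take £75,000; Willa's £75,000 share passes to Willa's issue; Rosa's £75,000 share passes to Rosa's issue.
Willa's share (£75,000) is divided into 3 shares of £25,000: Phaedra, Keturah, and Sibyl each take £25,000.
Rosa's share (£75,000) passes entirely to Dagny.

Sibyl receives 1/20 of the estate.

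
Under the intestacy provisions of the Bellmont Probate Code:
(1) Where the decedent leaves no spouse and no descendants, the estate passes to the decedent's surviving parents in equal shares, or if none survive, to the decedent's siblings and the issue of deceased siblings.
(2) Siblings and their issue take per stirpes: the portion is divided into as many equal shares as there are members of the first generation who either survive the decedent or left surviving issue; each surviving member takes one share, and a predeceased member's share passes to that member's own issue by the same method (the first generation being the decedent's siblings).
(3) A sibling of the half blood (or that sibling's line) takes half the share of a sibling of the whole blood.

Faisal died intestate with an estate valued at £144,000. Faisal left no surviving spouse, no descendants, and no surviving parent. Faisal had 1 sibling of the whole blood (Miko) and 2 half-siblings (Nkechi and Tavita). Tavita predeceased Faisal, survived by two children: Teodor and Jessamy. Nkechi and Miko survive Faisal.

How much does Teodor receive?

The entire £144,000 passes to the siblings and their issue.
Counting each half-blood sibling's line as half a unit, there are 2 units in £144,000, so one unit is £72,000. Whole-blood lines (Miko) take £72,000 each; half-blood lines (Nkechi and Tavita) take £36,000 each.
Tavita's share (£36,000) is divided into 2 shares of £18,000: Teodor and Jessamy each take £18,000.

Teodor receives £18,000.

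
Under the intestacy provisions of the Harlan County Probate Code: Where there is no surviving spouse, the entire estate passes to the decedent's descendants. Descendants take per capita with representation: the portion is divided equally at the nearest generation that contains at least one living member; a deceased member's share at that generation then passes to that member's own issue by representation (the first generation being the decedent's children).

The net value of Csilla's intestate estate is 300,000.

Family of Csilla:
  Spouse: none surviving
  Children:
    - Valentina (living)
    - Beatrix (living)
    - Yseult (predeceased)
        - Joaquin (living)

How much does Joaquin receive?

Joaquin receives 100,000.

The entire 300,000 passes to the descendants.
That amount (300,000) is divided into 3 shares of 100,000: Valentina and Beatrix each take 100,000; Yseult's 100,000 share passes to Yseult's issue.
Yseult's share (100,000) passes entirely to Joaquin.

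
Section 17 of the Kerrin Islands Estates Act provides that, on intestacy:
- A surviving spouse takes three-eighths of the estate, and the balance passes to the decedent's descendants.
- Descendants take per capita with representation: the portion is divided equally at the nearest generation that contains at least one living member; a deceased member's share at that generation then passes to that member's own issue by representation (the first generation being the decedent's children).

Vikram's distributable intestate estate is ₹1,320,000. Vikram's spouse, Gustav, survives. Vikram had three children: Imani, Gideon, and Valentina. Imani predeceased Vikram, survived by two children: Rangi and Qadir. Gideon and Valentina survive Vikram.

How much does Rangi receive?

Gustav takes three-eighths of ₹1,320,000 = ₹495,000. The remaining ₹825,000 passes to the descendants.
The descendants' portion (₹825,000) is divided into 3 shares of ₹275,000: Gideon and Valentina each take ₹275,000; Imani's ₹275,000 share passes to Imani's issue.
Imani's share (₹275,000) is divided into 2 shares of ₹137,500: Rangi and Qadir each take ₹137,500.

Rangi receives ₹137,500.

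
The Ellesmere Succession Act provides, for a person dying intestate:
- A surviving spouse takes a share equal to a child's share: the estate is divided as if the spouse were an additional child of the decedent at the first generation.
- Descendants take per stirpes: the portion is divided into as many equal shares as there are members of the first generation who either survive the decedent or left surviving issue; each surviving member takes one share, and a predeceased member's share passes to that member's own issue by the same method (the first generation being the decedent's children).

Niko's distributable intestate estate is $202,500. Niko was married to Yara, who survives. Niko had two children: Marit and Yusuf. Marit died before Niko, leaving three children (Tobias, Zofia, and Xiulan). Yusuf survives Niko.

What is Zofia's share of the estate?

The spouse counts as an additional share at the children's level, so there are 3 primary shares of $67,500. Yara takes one such share ($67,500).
The children's combined portion ($135,000) is divided into 2 shares of $67,500: Yusuf takes $67,500; Marit's $67,500 share passes to Marit's issue.
Marit's share ($67,500) is divided into 3 shares of $22,500: Tobias, Zofia, and Xiulan each take $22,500.

Zofia receives $22,500.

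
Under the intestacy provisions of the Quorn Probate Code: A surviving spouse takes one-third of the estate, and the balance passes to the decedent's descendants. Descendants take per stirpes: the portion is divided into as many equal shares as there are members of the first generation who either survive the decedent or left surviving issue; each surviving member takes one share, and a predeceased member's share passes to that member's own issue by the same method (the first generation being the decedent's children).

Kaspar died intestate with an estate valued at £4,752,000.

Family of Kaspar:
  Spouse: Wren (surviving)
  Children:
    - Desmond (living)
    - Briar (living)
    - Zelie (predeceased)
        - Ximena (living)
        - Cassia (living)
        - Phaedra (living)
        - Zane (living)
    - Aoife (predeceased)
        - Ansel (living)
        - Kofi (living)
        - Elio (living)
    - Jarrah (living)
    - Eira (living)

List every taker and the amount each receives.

Wren: £1,584,000; Desmond: £528,000; Briar: £528,000; Ximena: £132,000; Cassia: £132,000; Phaedra: £132,000; Zane: £132,000; Ansel: £176,000; Kofi: £176,000; Elio: £176,000; Jarrah: £528,000; Eira: £528,000

Wren takes one-third of £4,752,000 = £1,584,000. The remaining £3,168,000 passes to the descendants.
The descendants' portion (£3,168,000) is divided into 6 shares of £528,000: Desmond, Briar, Jarrah, and Eira each take £528,000; Zelie's £528,000 share passes to Zelie's issue; Aoife's £528,000 share passes to Aoife's issue.
Zelie's share (£528,000) is divided into 4 shares of £132,000: Ximena, Cassia, Phaedra, and Zane each take £132,000.
Aoife's share (£528,000) is divided into 3 shares of £176,000: Ansel, Kofi, and Elio each take £176,000.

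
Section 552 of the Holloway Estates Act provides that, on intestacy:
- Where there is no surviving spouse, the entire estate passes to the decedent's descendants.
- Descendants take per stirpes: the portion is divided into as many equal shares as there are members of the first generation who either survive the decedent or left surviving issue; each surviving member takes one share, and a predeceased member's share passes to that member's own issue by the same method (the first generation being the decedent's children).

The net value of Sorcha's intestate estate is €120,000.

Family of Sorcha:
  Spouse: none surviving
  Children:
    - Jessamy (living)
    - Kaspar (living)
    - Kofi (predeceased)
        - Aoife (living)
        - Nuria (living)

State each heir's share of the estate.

Jessamy: €40,000; Kaspar: €40,000; Aoife: €20,000; Nuria: €20,000

The entire €120,000 passes to the descendants.
That amount (€120,000) is divided into 3 shares of €40,000: Jessamy and Kaspar each take €40,000; Kofi's €40,000 share passes to Kofi's issue.
Kofi's share (€40,000) is divided into 2 shares of €20,000: Aoife and Nuria each take €20,000.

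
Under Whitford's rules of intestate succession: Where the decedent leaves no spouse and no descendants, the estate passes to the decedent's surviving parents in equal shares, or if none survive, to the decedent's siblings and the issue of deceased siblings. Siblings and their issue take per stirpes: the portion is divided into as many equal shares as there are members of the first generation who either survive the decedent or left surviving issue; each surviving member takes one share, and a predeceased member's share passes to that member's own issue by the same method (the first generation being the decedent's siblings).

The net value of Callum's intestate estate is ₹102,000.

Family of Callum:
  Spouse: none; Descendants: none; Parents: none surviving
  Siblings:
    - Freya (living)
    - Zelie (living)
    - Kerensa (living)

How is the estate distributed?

The entire ₹102,000 passes to the siblings and their issue.
That amount (₹102,000) is divided into 3 shares of ₹34,000: Freya, Zelie, and Kerensa each take ₹34,000.

Freya: ₹34,000; Zelie: ₹34,000; Kerensa: ₹34,000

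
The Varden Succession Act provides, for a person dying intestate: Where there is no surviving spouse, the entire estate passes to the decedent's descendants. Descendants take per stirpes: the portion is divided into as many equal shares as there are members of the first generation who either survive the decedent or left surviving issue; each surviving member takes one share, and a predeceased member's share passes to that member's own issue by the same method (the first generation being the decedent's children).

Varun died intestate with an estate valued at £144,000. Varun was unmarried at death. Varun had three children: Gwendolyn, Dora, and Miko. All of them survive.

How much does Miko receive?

Miko receives £48,000.

The entire £144,000 passes to the descendants.
That amount (£144,000) is divided into 3 shares of £48,000: Gwendolyn, Dora, and Miko each take £48,000.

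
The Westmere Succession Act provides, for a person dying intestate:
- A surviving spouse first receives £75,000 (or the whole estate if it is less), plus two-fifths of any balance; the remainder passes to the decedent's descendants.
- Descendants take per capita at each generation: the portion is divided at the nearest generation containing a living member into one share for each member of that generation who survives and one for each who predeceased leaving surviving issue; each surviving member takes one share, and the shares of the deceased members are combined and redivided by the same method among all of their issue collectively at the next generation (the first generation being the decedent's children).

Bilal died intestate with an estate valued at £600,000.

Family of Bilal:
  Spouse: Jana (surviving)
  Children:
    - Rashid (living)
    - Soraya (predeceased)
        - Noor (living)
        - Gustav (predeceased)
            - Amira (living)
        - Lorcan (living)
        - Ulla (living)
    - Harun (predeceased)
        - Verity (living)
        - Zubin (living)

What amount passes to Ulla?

Jana first takes £75,000, leaving a balance of £525,000. Jana then takes two-fifths of the balance (£210,000), for a total of £285,000. The remaining £315,000 passes to the descendants.
The descendants' portion (£315,000) is divided at the children's generation into 3 shares of £105,000. Rashid takes £105,000. The 2 shares of the deceased (Soraya and Harun) are combined into a pool of £210,000.
That pool (£210,000) is divided at the grandchildren's generation into 6 shares of £35,000. Noor, Lorcan, Ulla, Verity, and Zubin each take £35,000. The remaining share for the deceased Gustav (£35,000) is carried to the next generation.
That pool (£35,000) passes entirely to Amira, the sole taker at the great-grandchildren's generation.

Ulla receives £35,000.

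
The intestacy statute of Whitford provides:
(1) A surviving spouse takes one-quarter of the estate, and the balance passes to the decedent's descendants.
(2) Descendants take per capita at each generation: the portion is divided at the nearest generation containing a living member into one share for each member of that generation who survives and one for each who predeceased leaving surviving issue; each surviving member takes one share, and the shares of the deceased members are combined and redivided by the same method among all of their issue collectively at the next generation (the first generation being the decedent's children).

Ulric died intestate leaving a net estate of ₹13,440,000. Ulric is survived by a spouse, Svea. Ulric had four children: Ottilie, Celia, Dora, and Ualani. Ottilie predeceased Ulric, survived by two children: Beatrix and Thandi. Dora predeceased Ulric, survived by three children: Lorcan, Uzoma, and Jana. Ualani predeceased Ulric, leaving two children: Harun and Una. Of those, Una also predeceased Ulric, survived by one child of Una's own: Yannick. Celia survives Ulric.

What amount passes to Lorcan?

Lorcan receives ₹1,080,000.

Svea takes one-quarter of ₹13,440,000 = ₹3,360,000. The remaining ₹10,080,000 passes to the descendants.
The descendants' portion (₹10,080,000) is divided at the children's generation into 4 shares of ₹2,520,000. Celia takes ₹2,520,000. The 3 shares of the deceased (Ottilie, Dora, and Ualani) are combined into a pool of ₹7,560,000.
That pool (₹7,560,000) is divided at the grandchildren's generation into 7 shares of ₹1,080,000. Beatrix, Thandi, Lorcan, Uzoma, Jana, and Harun each take ₹1,080,000. The remaining share for the deceased Una (₹1,080,000) is carried to the next generation.
That pool (₹1,080,000) passes entirely to Yannick, the sole taker at the great-grandchildren's generation.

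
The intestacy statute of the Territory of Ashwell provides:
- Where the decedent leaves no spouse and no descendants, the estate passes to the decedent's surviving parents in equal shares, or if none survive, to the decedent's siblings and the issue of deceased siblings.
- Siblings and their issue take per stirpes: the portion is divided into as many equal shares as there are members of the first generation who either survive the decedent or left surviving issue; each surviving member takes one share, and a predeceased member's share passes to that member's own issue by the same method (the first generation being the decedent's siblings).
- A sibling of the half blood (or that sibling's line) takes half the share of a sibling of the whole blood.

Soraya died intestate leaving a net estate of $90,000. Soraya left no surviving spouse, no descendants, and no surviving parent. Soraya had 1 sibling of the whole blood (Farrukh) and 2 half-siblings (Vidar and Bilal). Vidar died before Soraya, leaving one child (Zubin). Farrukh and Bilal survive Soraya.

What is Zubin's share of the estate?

The entire $90,000 passes to the siblings and their issue.
Counting each half-blood sibling's line as half a unit, there are 2 units in $90,000, so one unit is $45,000. Whole-blood lines (Farrukh) take $45,000 each; half-blood lines (Vidar and Bilal) take $22,500 each.
Vidar's share ($22,500) passes entirely to Zubin.

Zubin receives $22,500.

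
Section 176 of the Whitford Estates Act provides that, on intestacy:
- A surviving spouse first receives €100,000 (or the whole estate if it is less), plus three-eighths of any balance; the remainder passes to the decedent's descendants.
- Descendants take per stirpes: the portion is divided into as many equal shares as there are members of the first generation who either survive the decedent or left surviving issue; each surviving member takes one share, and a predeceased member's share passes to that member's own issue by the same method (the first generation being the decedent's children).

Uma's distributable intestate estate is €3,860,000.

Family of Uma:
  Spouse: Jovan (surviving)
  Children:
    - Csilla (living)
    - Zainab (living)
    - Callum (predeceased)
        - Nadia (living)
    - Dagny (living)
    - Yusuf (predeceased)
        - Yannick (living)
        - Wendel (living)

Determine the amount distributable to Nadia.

Jovan first takes €100,000, leaving a balance of €3,760,000. Jovan then takes three-eighths of the balance (€1,410,000), for a total of €1,510,000. The remaining €2,350,000 passes to the descendants.
The descendants' portion (€2,350,000) is divided into 5 shares of €470,000: Csilla, Zainab, and Dagny each take €470,000; Callum's €470,000 share passes to Callum's issue; Yusuf's €470,000 share passes to Yusuf's issue.
Callum's share (€470,000) passes entirely to Nadia.
Yusuf's share (€470,000) is divided into 2 shares of €235,000: Yannick and Wendel each take €235,000.

Nadia receives €470,000.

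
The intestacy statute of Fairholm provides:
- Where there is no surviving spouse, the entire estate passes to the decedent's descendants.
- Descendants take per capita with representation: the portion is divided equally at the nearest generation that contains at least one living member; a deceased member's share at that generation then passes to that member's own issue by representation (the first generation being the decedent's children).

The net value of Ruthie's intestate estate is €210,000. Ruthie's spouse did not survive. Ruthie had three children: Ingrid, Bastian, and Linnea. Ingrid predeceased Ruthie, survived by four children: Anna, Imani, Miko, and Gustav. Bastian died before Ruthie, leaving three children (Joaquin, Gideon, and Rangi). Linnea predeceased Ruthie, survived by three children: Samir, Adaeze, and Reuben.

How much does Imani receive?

The entire €210,000 passes to the descendants.
No child survives, so the initial division is made at the grandchildren's generation.
That amount (€210,000) is divided into 10 shares of €21,000: Anna, Imani, Miko, Gustav, Joaquin, Gideon, Rangi, Samir, Adaeze, and Reuben each take €21,000.

Imani receives €21,000.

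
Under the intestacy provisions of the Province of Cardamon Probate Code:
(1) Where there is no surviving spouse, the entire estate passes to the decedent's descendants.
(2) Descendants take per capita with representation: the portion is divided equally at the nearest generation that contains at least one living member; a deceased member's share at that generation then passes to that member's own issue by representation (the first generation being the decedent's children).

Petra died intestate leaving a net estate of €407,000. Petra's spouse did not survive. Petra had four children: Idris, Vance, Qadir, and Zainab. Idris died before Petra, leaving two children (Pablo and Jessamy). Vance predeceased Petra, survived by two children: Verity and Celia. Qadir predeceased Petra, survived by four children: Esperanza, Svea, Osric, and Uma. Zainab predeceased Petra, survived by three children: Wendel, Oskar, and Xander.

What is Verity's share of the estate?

The entire €407,000 passes to the descendants.
No child survives, so the initial division is made at the grandchildren's generation.
That amount (€407,000) is divided into 11 shares of €37,000: Pablo, Jessamy, Verity, Celia, Esperanza, Svea, Osric, Uma, Wendel, Oskar, and Xander each take €37,000.

Verity receives €37,000.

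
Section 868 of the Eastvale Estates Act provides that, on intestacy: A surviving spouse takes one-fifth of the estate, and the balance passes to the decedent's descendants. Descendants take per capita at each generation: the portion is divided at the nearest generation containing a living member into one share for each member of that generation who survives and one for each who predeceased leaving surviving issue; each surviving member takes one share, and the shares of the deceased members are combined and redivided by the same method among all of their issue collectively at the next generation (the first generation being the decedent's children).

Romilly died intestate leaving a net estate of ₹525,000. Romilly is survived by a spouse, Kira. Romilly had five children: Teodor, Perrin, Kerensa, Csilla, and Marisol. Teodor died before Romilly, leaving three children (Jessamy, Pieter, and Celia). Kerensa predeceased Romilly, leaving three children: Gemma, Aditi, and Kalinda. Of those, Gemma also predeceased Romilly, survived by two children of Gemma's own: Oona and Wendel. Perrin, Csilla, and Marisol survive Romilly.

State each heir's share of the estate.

Kira takes one-fifth of ₹525,000 = ₹105,000. The remaining ₹420,000 passes to the descendants.
The descendants' portion (₹420,000) is divided at the children's generation into 5 shares of ₹84,000. Perrin, Csilla, and Marisol each take ₹84,000. The 2 shares of the deceased (Teodor and Kerensa) are combined into a pool of ₹168,000.
That pool (₹168,000) is divided at the grandchildren's generation into 6 shares of ₹28,000. Jessamy, Pieter, Celia, Aditi, and Kalinda each take ₹28,000. The remaining share for the deceased Gemma (₹28,000) is carried to the next generation.
That pool (₹28,000) is divided at the great-grandchildren's generation equally among Oona and Wendel: ₹14,000 each.

Kira: ₹105,000; Jessamy: ₹28,000; Pieter: ₹28,000; Celia: ₹28,000; Perrin: ₹84,000; Oona: ₹14,000; Wendel: ₹14,000; Aditi: ₹28,000; Kalinda: ₹28,000; Csilla: ₹84,000; Marisol: ₹84,000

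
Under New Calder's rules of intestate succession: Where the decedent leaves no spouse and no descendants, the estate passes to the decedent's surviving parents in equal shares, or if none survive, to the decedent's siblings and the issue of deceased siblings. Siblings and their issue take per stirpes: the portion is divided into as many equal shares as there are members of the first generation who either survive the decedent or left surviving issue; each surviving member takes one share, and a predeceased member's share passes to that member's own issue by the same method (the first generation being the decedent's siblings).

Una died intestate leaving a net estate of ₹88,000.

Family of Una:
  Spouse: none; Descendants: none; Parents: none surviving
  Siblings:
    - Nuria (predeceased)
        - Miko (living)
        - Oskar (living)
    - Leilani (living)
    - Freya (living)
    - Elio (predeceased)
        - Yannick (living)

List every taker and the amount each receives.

The entire ₹88,000 passes to the siblings and their issue.
That amount (₹88,000) is divided into 4 shares of ₹22,000: Leilani and Freya each take ₹22,000; Nuria's ₹22,000 share passes to Nuria's issue; Elio's ₹22,000 share passes to Elio's issue.
Nuria's share (₹22,000) is divided into 2 shares of ₹11,000: Miko and Oskar each take ₹11,000.
Elio's share (₹22,000) passes entirely to Yannick.

Miko: ₹11,000; Oskar: ₹11,000; Leilani: ₹22,000; Freya: ₹22,000; Yannick: ₹22,000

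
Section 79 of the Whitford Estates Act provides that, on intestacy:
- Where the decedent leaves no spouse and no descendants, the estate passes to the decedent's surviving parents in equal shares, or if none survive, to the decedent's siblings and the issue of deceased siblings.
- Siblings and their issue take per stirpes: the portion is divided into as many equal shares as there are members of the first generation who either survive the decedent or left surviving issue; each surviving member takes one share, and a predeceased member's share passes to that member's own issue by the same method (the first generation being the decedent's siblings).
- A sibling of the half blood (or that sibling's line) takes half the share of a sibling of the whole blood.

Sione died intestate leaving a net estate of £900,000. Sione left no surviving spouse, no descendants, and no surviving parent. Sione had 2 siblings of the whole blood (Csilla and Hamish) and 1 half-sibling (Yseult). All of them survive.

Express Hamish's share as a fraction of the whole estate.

Hamish receives 2/5 of the estate.

The entire £900,000 passes to the siblings and their issue.
Counting each half-blood sibling's line as half a unit, there are 5/2 units in £900,000, so one unit is £360,000. Whole-blood lines (Csilla and Hamish) take £360,000 each; half-blood lines (Yseult) take £180,000 each.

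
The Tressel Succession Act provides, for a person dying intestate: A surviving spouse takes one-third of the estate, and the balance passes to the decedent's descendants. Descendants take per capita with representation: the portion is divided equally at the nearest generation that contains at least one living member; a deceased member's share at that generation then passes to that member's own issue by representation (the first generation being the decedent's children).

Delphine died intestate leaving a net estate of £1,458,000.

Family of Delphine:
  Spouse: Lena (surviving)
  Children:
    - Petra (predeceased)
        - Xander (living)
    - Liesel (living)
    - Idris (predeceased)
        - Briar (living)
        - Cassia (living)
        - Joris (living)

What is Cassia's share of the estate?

Cassia receives £108,000.

Lena takes one-third of £1,458,000 = £486,000. The remaining £972,000 passes to the descendants.
The descendants' portion (£972,000) is divided into 3 shares of £324,000: Liesel takes £324,000; Petra's £324,000 share passes to Petra's issue; Idris's £324,000 share passes to Idris's issue.
Petra's share (£324,000) passes entirely to Xander.
Idris's share (£324,000) is divided into 3 shares of £108,000: Briar, Cassia, and Joris each take £108,000.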